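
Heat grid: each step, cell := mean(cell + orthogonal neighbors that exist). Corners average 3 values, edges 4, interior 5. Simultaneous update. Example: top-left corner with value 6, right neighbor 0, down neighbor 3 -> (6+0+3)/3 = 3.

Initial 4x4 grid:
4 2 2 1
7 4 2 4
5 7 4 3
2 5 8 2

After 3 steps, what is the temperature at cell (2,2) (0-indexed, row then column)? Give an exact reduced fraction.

Answer: 3163/750

Derivation:
Step 1: cell (2,2) = 24/5
Step 2: cell (2,2) = 21/5
Step 3: cell (2,2) = 3163/750
Full grid after step 3:
  2201/540 25511/7200 20639/7200 2731/1080
  32021/7200 6167/1500 409/120 21719/7200
  3893/800 4587/1000 3163/750 5347/1440
  349/72 3913/800 6469/1440 1141/270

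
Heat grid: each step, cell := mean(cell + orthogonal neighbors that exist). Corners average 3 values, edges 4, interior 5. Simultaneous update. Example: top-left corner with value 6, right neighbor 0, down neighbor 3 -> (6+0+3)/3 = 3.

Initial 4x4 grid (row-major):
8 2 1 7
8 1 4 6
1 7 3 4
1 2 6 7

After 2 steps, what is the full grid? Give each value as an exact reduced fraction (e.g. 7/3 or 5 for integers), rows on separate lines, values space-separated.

Answer: 9/2 169/40 85/24 161/36
383/80 177/50 419/100 215/48
773/240 81/20 201/50 1243/240
115/36 379/120 569/120 91/18

Derivation:
After step 1:
  6 3 7/2 14/3
  9/2 22/5 3 21/4
  17/4 14/5 24/5 5
  4/3 4 9/2 17/3
After step 2:
  9/2 169/40 85/24 161/36
  383/80 177/50 419/100 215/48
  773/240 81/20 201/50 1243/240
  115/36 379/120 569/120 91/18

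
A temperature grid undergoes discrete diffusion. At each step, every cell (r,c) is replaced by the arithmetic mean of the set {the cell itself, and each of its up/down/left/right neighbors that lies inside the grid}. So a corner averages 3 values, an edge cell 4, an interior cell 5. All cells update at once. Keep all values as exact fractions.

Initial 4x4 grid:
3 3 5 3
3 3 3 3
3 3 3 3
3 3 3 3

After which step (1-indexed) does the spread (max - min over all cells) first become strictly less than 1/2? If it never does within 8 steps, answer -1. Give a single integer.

Answer: 3

Derivation:
Step 1: max=11/3, min=3, spread=2/3
Step 2: max=211/60, min=3, spread=31/60
Step 3: max=1831/540, min=3, spread=211/540
  -> spread < 1/2 first at step 3
Step 4: max=178843/54000, min=3, spread=16843/54000
Step 5: max=1596643/486000, min=13579/4500, spread=130111/486000
Step 6: max=47382367/14580000, min=817159/270000, spread=3255781/14580000
Step 7: max=1412553691/437400000, min=821107/270000, spread=82360351/437400000
Step 8: max=42117316891/13122000000, min=148306441/48600000, spread=2074577821/13122000000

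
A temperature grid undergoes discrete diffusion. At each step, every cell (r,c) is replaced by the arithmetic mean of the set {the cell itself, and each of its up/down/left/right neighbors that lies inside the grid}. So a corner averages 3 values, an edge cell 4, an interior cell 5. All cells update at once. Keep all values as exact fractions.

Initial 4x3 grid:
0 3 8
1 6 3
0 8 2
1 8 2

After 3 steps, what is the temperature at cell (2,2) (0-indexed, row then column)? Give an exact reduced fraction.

Step 1: cell (2,2) = 15/4
Step 2: cell (2,2) = 173/40
Step 3: cell (2,2) = 101/24
Full grid after step 3:
  3061/1080 233/64 9007/2160
  4267/1440 367/100 3091/720
  103/32 777/200 101/24
  317/90 3773/960 3031/720

Answer: 101/24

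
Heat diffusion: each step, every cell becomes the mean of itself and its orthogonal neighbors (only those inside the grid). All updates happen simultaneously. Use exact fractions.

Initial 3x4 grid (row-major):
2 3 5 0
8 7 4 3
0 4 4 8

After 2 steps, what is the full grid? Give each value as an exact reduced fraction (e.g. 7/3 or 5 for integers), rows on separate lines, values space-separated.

Answer: 77/18 1007/240 871/240 113/36
1067/240 441/100 431/100 961/240
4 359/80 367/80 55/12

Derivation:
After step 1:
  13/3 17/4 3 8/3
  17/4 26/5 23/5 15/4
  4 15/4 5 5
After step 2:
  77/18 1007/240 871/240 113/36
  1067/240 441/100 431/100 961/240
  4 359/80 367/80 55/12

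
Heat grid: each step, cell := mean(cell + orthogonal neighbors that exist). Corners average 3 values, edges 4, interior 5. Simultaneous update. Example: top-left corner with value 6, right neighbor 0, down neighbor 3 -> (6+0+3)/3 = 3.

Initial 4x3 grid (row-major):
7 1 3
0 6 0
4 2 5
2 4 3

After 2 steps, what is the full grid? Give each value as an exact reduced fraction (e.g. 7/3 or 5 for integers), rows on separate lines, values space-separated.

After step 1:
  8/3 17/4 4/3
  17/4 9/5 7/2
  2 21/5 5/2
  10/3 11/4 4
After step 2:
  67/18 201/80 109/36
  643/240 18/5 137/60
  827/240 53/20 71/20
  97/36 857/240 37/12

Answer: 67/18 201/80 109/36
643/240 18/5 137/60
827/240 53/20 71/20
97/36 857/240 37/12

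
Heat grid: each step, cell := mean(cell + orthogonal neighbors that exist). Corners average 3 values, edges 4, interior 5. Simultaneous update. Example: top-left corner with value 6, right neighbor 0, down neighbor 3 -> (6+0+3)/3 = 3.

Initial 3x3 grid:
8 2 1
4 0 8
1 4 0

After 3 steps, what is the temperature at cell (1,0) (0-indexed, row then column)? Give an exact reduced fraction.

Step 1: cell (1,0) = 13/4
Step 2: cell (1,0) = 871/240
Step 3: cell (1,0) = 44297/14400
Full grid after step 3:
  977/270 45847/14400 1789/540
  44297/14400 9757/3000 40997/14400
  1091/360 4233/1600 1061/360

Answer: 44297/14400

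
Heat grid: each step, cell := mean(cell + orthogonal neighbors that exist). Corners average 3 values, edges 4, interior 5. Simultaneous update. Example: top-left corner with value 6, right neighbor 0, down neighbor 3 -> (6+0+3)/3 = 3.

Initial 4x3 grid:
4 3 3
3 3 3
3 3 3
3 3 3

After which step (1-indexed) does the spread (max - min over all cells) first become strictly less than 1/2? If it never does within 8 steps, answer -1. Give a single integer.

Answer: 1

Derivation:
Step 1: max=10/3, min=3, spread=1/3
  -> spread < 1/2 first at step 1
Step 2: max=59/18, min=3, spread=5/18
Step 3: max=689/216, min=3, spread=41/216
Step 4: max=81977/25920, min=3, spread=4217/25920
Step 5: max=4874749/1555200, min=21679/7200, spread=38417/311040
Step 6: max=291136211/93312000, min=434597/144000, spread=1903471/18662400
Step 7: max=17397149089/5598720000, min=13075759/4320000, spread=18038617/223948800
Step 8: max=1041037782851/335923200000, min=1179326759/388800000, spread=883978523/13436928000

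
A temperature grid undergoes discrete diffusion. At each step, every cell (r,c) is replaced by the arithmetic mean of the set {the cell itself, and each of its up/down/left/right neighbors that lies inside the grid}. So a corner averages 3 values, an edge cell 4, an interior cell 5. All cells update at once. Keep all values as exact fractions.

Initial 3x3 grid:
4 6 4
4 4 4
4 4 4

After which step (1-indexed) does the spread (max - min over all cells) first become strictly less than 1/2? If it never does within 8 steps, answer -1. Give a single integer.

Step 1: max=14/3, min=4, spread=2/3
Step 2: max=547/120, min=4, spread=67/120
Step 3: max=4757/1080, min=407/100, spread=1807/5400
  -> spread < 1/2 first at step 3
Step 4: max=1885963/432000, min=11161/2700, spread=33401/144000
Step 5: max=16781933/3888000, min=1123391/270000, spread=3025513/19440000
Step 6: max=6685726867/1555200000, min=60355949/14400000, spread=53531/497664
Step 7: max=399280925849/93312000000, min=16343116051/3888000000, spread=450953/5971968
Step 8: max=23903783560603/5598720000000, min=1967248610519/466560000000, spread=3799043/71663616

Answer: 3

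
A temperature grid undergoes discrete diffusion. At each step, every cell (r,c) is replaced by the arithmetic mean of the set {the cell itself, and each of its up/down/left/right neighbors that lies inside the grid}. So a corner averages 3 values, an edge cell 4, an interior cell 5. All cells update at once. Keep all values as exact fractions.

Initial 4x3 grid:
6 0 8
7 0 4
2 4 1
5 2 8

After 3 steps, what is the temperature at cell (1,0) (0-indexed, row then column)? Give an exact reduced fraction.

Answer: 25343/7200

Derivation:
Step 1: cell (1,0) = 15/4
Step 2: cell (1,0) = 187/48
Step 3: cell (1,0) = 25343/7200
Full grid after step 3:
  1651/432 25583/7200 131/36
  25343/7200 21539/6000 1351/400
  8941/2400 9917/3000 6637/1800
  71/20 54971/14400 7753/2160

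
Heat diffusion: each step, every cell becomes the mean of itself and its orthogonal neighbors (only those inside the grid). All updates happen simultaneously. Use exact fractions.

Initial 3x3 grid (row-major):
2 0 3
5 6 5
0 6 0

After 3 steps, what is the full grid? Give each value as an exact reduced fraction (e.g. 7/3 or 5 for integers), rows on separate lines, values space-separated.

After step 1:
  7/3 11/4 8/3
  13/4 22/5 7/2
  11/3 3 11/3
After step 2:
  25/9 243/80 107/36
  273/80 169/50 427/120
  119/36 221/60 61/18
After step 3:
  1661/540 4867/1600 6889/2160
  15451/4800 10243/3000 23939/7200
  7489/2160 6191/1800 3827/1080

Answer: 1661/540 4867/1600 6889/2160
15451/4800 10243/3000 23939/7200
7489/2160 6191/1800 3827/1080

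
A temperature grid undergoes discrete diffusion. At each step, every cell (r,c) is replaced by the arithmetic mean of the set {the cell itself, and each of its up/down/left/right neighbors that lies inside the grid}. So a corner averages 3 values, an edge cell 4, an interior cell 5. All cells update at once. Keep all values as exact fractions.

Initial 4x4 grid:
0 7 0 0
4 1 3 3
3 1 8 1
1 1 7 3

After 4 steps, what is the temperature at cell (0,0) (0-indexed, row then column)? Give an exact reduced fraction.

Step 1: cell (0,0) = 11/3
Step 2: cell (0,0) = 23/9
Step 3: cell (0,0) = 5887/2160
Step 4: cell (0,0) = 33629/12960
Full grid after step 4:
  33629/12960 141343/54000 8771/3600 4237/1800
  571207/216000 96947/36000 20737/7500 4831/1800
  557263/216000 51943/18000 570127/180000 436/135
  16987/6480 637723/216000 146087/43200 229633/64800

Answer: 33629/12960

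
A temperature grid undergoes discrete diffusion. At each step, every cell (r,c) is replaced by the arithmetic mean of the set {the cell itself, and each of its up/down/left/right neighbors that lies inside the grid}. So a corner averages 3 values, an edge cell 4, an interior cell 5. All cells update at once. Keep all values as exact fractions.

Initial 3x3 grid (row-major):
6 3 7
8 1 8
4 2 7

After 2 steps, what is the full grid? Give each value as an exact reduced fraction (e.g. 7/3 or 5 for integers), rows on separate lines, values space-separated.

Answer: 44/9 1219/240 16/3
1169/240 453/100 1309/240
155/36 547/120 179/36

Derivation:
After step 1:
  17/3 17/4 6
  19/4 22/5 23/4
  14/3 7/2 17/3
After step 2:
  44/9 1219/240 16/3
  1169/240 453/100 1309/240
  155/36 547/120 179/36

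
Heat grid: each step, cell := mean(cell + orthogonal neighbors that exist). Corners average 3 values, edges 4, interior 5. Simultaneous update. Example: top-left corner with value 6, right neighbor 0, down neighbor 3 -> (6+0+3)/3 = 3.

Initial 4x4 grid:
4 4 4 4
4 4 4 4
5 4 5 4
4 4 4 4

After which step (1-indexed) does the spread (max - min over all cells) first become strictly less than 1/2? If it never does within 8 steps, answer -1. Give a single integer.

Answer: 1

Derivation:
Step 1: max=22/5, min=4, spread=2/5
  -> spread < 1/2 first at step 1
Step 2: max=517/120, min=4, spread=37/120
Step 3: max=9179/2160, min=1613/400, spread=293/1350
Step 4: max=182059/43200, min=29191/7200, spread=6913/43200
Step 5: max=1637767/388800, min=163001/40000, spread=333733/2430000
Step 6: max=244673009/58320000, min=26462383/6480000, spread=3255781/29160000
Step 7: max=7330311299/1749600000, min=796176733/194400000, spread=82360351/874800000
Step 8: max=219417022841/52488000000, min=23918651911/5832000000, spread=2074577821/26244000000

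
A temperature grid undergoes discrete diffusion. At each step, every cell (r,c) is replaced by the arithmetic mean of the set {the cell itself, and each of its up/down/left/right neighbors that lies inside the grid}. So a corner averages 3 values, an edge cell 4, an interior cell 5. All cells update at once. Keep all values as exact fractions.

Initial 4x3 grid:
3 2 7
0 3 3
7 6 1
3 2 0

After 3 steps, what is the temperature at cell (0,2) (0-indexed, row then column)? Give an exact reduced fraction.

Answer: 2401/720

Derivation:
Step 1: cell (0,2) = 4
Step 2: cell (0,2) = 15/4
Step 3: cell (0,2) = 2401/720
Full grid after step 3:
  1597/540 47207/14400 2401/720
  23401/7200 1183/375 1307/400
  2689/800 797/250 1673/600
  307/90 14069/4800 1841/720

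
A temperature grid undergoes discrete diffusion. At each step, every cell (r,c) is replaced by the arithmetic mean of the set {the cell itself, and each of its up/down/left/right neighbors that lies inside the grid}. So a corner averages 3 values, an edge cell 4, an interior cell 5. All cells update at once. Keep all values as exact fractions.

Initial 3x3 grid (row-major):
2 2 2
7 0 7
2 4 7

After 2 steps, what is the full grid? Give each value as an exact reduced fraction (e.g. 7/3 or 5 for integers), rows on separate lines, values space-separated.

Answer: 95/36 77/24 55/18
59/16 31/10 53/12
31/9 211/48 53/12

Derivation:
After step 1:
  11/3 3/2 11/3
  11/4 4 4
  13/3 13/4 6
After step 2:
  95/36 77/24 55/18
  59/16 31/10 53/12
  31/9 211/48 53/12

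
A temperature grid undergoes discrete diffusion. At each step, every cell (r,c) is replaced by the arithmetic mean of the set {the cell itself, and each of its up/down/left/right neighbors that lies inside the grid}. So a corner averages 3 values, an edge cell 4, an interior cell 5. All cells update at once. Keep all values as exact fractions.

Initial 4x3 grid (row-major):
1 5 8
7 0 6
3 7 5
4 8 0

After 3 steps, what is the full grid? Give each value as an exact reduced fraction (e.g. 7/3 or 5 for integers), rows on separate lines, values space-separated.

Answer: 911/216 31141/7200 2131/432
14743/3600 27853/6000 33611/7200
2783/600 6767/1500 34271/7200
3377/720 68467/14400 1237/270

Derivation:
After step 1:
  13/3 7/2 19/3
  11/4 5 19/4
  21/4 23/5 9/2
  5 19/4 13/3
After step 2:
  127/36 115/24 175/36
  13/3 103/25 247/48
  22/5 241/50 1091/240
  5 1121/240 163/36
After step 3:
  911/216 31141/7200 2131/432
  14743/3600 27853/6000 33611/7200
  2783/600 6767/1500 34271/7200
  3377/720 68467/14400 1237/270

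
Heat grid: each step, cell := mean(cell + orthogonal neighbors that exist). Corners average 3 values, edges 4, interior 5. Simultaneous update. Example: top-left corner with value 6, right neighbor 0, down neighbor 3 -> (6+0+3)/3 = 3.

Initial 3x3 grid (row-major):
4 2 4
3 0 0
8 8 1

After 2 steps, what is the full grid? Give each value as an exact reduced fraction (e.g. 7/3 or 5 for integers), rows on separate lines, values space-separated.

Answer: 37/12 101/40 23/12
941/240 287/100 177/80
43/9 971/240 17/6

Derivation:
After step 1:
  3 5/2 2
  15/4 13/5 5/4
  19/3 17/4 3
After step 2:
  37/12 101/40 23/12
  941/240 287/100 177/80
  43/9 971/240 17/6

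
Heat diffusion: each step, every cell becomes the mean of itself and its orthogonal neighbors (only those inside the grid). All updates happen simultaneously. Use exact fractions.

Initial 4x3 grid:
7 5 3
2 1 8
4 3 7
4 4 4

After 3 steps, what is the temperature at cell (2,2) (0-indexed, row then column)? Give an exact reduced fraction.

Answer: 11027/2400

Derivation:
Step 1: cell (2,2) = 11/2
Step 2: cell (2,2) = 381/80
Step 3: cell (2,2) = 11027/2400
Full grid after step 3:
  8863/2160 1717/400 10073/2160
  27841/7200 2109/500 32891/7200
  9077/2400 8211/2000 11027/2400
  1373/360 19889/4800 91/20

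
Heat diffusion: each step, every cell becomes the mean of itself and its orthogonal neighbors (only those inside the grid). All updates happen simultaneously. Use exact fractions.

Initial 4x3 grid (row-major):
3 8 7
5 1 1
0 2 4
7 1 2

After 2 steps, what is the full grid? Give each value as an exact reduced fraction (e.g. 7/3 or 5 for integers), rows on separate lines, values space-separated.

After step 1:
  16/3 19/4 16/3
  9/4 17/5 13/4
  7/2 8/5 9/4
  8/3 3 7/3
After step 2:
  37/9 1129/240 40/9
  869/240 61/20 427/120
  601/240 11/4 283/120
  55/18 12/5 91/36

Answer: 37/9 1129/240 40/9
869/240 61/20 427/120
601/240 11/4 283/120
55/18 12/5 91/36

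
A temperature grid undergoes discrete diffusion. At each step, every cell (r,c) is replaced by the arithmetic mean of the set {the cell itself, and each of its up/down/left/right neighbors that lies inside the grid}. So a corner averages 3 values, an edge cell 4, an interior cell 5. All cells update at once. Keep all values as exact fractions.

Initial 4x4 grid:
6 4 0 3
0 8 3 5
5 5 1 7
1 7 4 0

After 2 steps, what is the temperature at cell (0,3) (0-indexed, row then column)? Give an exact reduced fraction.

Step 1: cell (0,3) = 8/3
Step 2: cell (0,3) = 29/9
Full grid after step 2:
  151/36 43/12 49/15 29/9
  89/24 437/100 92/25 829/240
  511/120 101/25 377/100 185/48
  34/9 1007/240 179/48 119/36

Answer: 29/9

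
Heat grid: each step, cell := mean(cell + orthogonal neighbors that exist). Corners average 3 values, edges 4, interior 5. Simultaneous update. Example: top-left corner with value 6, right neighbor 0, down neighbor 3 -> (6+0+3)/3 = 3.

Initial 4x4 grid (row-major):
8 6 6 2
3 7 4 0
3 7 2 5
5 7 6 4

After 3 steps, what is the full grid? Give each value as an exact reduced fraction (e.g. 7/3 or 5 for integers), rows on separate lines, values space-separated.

Answer: 3001/540 38119/7200 6323/1440 7723/2160
38449/7200 7663/1500 25453/6000 2587/720
12403/2400 10023/2000 4553/1000 4573/1200
1243/240 1049/200 2839/600 1583/360

Derivation:
After step 1:
  17/3 27/4 9/2 8/3
  21/4 27/5 19/5 11/4
  9/2 26/5 24/5 11/4
  5 25/4 19/4 5
After step 2:
  53/9 1339/240 1063/240 119/36
  1249/240 132/25 17/4 359/120
  399/80 523/100 213/50 153/40
  21/4 53/10 26/5 25/6
After step 3:
  3001/540 38119/7200 6323/1440 7723/2160
  38449/7200 7663/1500 25453/6000 2587/720
  12403/2400 10023/2000 4553/1000 4573/1200
  1243/240 1049/200 2839/600 1583/360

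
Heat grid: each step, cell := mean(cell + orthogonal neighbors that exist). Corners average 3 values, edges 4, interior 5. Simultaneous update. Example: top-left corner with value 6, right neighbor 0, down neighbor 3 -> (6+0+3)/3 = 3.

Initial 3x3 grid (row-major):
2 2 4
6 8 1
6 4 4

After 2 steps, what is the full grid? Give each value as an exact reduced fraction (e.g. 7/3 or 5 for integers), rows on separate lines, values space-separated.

Answer: 77/18 52/15 127/36
551/120 469/100 827/240
49/9 541/120 17/4

Derivation:
After step 1:
  10/3 4 7/3
  11/2 21/5 17/4
  16/3 11/2 3
After step 2:
  77/18 52/15 127/36
  551/120 469/100 827/240
  49/9 541/120 17/4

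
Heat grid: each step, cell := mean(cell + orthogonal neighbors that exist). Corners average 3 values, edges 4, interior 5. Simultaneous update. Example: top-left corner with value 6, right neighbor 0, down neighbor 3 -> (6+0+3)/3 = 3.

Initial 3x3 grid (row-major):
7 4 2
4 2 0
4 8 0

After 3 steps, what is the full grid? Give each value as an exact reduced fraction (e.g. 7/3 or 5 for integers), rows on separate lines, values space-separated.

After step 1:
  5 15/4 2
  17/4 18/5 1
  16/3 7/2 8/3
After step 2:
  13/3 287/80 9/4
  1091/240 161/50 139/60
  157/36 151/40 43/18
After step 3:
  187/45 16069/4800 1957/720
  59257/14400 3489/1000 4579/1800
  9131/2160 2749/800 3053/1080

Answer: 187/45 16069/4800 1957/720
59257/14400 3489/1000 4579/1800
9131/2160 2749/800 3053/1080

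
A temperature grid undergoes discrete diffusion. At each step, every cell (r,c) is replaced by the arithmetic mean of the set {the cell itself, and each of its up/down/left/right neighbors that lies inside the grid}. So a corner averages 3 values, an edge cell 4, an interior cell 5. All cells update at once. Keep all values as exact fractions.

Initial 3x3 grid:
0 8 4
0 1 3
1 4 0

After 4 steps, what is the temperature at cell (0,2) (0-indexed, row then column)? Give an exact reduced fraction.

Answer: 126713/43200

Derivation:
Step 1: cell (0,2) = 5
Step 2: cell (0,2) = 41/12
Step 3: cell (0,2) = 2419/720
Step 4: cell (0,2) = 126713/43200
Full grid after step 4:
  311789/129600 2440663/864000 126713/43200
  951769/432000 845981/360000 148643/54000
  29833/16200 311923/144000 149507/64800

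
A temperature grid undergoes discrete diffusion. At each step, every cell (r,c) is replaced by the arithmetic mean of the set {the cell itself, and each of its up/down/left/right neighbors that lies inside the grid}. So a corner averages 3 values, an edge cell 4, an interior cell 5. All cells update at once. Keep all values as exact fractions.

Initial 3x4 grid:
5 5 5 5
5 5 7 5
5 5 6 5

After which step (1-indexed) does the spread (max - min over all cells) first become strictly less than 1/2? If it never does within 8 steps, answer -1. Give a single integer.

Step 1: max=23/4, min=5, spread=3/4
Step 2: max=111/20, min=5, spread=11/20
Step 3: max=493/90, min=613/120, spread=133/360
  -> spread < 1/2 first at step 3
Step 4: max=70747/12960, min=3697/720, spread=4201/12960
Step 5: max=843037/155520, min=12433/2400, spread=186893/777600
Step 6: max=252185899/46656000, min=6739879/1296000, spread=1910051/9331200
Step 7: max=15072066641/2799360000, min=406157461/77760000, spread=90079609/559872000
Step 8: max=902082342979/167961600000, min=8145148813/1555200000, spread=896250847/6718464000

Answer: 3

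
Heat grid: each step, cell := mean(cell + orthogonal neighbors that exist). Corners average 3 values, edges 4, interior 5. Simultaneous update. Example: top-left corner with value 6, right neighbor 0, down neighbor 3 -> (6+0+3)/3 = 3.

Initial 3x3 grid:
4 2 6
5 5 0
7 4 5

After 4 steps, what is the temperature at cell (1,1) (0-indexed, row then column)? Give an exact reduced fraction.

Answer: 1498451/360000

Derivation:
Step 1: cell (1,1) = 16/5
Step 2: cell (1,1) = 439/100
Step 3: cell (1,1) = 23533/6000
Step 4: cell (1,1) = 1498451/360000
Full grid after step 4:
  272947/64800 3323723/864000 485219/129600
  1238741/288000 1498451/360000 811087/216000
  295997/64800 3640223/864000 174973/43200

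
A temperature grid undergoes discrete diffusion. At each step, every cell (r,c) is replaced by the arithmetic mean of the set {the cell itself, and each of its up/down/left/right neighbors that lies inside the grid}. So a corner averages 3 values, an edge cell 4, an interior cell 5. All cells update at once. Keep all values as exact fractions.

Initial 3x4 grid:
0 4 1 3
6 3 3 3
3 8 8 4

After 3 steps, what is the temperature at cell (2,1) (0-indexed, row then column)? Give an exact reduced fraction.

Step 1: cell (2,1) = 11/2
Step 2: cell (2,1) = 1303/240
Step 3: cell (2,1) = 34009/7200
Full grid after step 3:
  7343/2160 22409/7200 22859/7200 1619/540
  387/100 1033/250 22787/6000 54073/14400
  10333/2160 34009/7200 11453/2400 527/120

Answer: 34009/7200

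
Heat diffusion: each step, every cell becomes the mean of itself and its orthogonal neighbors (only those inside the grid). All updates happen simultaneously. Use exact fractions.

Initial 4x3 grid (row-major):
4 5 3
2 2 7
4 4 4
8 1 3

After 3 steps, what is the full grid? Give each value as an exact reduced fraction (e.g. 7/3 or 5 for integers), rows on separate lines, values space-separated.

After step 1:
  11/3 7/2 5
  3 4 4
  9/2 3 9/2
  13/3 4 8/3
After step 2:
  61/18 97/24 25/6
  91/24 7/2 35/8
  89/24 4 85/24
  77/18 7/2 67/18
After step 3:
  101/27 1087/288 151/36
  259/72 473/120 187/48
  71/18 73/20 563/144
  827/216 31/8 775/216

Answer: 101/27 1087/288 151/36
259/72 473/120 187/48
71/18 73/20 563/144
827/216 31/8 775/216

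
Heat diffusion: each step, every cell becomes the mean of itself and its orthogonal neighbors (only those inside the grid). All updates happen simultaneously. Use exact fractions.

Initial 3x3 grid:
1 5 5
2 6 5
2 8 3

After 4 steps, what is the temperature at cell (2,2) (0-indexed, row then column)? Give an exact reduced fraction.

Answer: 306407/64800

Derivation:
Step 1: cell (2,2) = 16/3
Step 2: cell (2,2) = 89/18
Step 3: cell (2,2) = 5341/1080
Step 4: cell (2,2) = 306407/64800
Full grid after step 4:
  62683/16200 3661363/864000 48797/10800
  3459613/864000 258751/60000 4062113/864000
  88919/21600 3880613/864000 306407/64800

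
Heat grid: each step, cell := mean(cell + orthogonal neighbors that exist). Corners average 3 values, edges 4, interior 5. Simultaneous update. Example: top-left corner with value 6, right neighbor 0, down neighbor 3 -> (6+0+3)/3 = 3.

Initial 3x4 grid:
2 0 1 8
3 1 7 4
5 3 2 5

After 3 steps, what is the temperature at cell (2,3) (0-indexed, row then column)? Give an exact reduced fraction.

Answer: 443/108

Derivation:
Step 1: cell (2,3) = 11/3
Step 2: cell (2,3) = 167/36
Step 3: cell (2,3) = 443/108
Full grid after step 3:
  4963/2160 1093/450 6407/1800 109/27
  36151/14400 17909/6000 861/250 5303/1200
  6583/2160 11069/3600 13889/3600 443/108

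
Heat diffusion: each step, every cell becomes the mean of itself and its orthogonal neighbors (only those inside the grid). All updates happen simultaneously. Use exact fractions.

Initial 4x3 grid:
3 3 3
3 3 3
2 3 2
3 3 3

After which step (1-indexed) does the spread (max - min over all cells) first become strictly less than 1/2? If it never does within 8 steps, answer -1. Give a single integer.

Step 1: max=3, min=13/5, spread=2/5
  -> spread < 1/2 first at step 1
Step 2: max=3, min=323/120, spread=37/120
Step 3: max=211/72, min=2963/1080, spread=101/540
Step 4: max=13109/4500, min=74449/27000, spread=841/5400
Step 5: max=467701/162000, min=168371/60750, spread=11227/97200
Step 6: max=23310457/8100000, min=270065659/97200000, spread=386393/3888000
Step 7: max=1392558563/486000000, min=2439500519/874800000, spread=41940559/546750000
Step 8: max=83395718917/29160000000, min=977383923379/349920000000, spread=186917629/2799360000

Answer: 1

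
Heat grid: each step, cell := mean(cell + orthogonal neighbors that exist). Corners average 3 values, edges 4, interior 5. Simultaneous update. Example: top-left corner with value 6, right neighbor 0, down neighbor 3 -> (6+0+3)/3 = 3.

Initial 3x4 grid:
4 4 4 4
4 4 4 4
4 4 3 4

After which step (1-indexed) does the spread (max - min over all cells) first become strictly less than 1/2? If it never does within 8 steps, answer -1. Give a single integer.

Step 1: max=4, min=11/3, spread=1/3
  -> spread < 1/2 first at step 1
Step 2: max=4, min=449/120, spread=31/120
Step 3: max=4, min=4109/1080, spread=211/1080
Step 4: max=7153/1800, min=415103/108000, spread=14077/108000
Step 5: max=428317/108000, min=3747593/972000, spread=5363/48600
Step 6: max=237131/60000, min=112899191/29160000, spread=93859/1166400
Step 7: max=383463533/97200000, min=6788125519/1749600000, spread=4568723/69984000
Step 8: max=11482381111/2916000000, min=408123564371/104976000000, spread=8387449/167961600

Answer: 1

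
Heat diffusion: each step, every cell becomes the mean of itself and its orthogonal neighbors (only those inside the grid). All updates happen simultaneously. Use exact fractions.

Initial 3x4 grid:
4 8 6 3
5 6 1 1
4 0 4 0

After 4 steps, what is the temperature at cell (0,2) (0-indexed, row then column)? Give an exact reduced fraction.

Answer: 411841/108000

Derivation:
Step 1: cell (0,2) = 9/2
Step 2: cell (0,2) = 523/120
Step 3: cell (0,2) = 13813/3600
Step 4: cell (0,2) = 411841/108000
Full grid after step 4:
  615737/129600 473261/108000 411841/108000 413407/129600
  3682333/864000 1435337/360000 383329/120000 804541/288000
  166429/43200 241799/72000 608557/216000 302657/129600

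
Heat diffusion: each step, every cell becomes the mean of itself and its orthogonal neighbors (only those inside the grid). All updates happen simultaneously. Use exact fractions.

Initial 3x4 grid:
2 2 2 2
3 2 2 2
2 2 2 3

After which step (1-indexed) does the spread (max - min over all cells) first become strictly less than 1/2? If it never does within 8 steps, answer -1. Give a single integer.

Answer: 1

Derivation:
Step 1: max=7/3, min=2, spread=1/3
  -> spread < 1/2 first at step 1
Step 2: max=547/240, min=2, spread=67/240
Step 3: max=2401/1080, min=299/144, spread=317/2160
Step 4: max=1897051/864000, min=25123/12000, spread=17639/172800
Step 5: max=17028641/7776000, min=5474087/2592000, spread=30319/388800
Step 6: max=1016072959/466560000, min=330466853/155520000, spread=61681/1166400
Step 7: max=60867026981/27993600000, min=245278567/115200000, spread=1580419/34992000
Step 8: max=3642638194879/1679616000000, min=1195392014293/559872000000, spread=7057769/209952000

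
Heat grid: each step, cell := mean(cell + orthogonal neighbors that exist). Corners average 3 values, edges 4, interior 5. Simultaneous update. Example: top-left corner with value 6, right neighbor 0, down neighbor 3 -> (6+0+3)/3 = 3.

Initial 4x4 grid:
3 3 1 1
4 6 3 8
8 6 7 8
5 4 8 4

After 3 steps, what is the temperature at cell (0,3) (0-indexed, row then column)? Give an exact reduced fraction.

Answer: 427/108

Derivation:
Step 1: cell (0,3) = 10/3
Step 2: cell (0,3) = 31/9
Step 3: cell (0,3) = 427/108
Full grid after step 3:
  8549/2160 27731/7200 26363/7200 427/108
  1078/225 27611/6000 1429/300 34613/7200
  491/90 16859/3000 34351/6000 42541/7200
  6221/1080 4213/720 21953/3600 13489/2160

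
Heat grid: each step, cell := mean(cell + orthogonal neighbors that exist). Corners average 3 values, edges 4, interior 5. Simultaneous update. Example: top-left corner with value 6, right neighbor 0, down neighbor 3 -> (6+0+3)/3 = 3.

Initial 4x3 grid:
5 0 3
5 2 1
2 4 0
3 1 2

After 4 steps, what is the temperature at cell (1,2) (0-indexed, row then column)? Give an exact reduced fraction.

Answer: 436079/216000

Derivation:
Step 1: cell (1,2) = 3/2
Step 2: cell (1,2) = 419/240
Step 3: cell (1,2) = 13277/7200
Step 4: cell (1,2) = 436079/216000
Full grid after step 4:
  175697/64800 1045703/432000 33593/16200
  146801/54000 52409/22500 436079/216000
  15179/6000 67837/30000 135773/72000
  52489/21600 302561/144000 1711/900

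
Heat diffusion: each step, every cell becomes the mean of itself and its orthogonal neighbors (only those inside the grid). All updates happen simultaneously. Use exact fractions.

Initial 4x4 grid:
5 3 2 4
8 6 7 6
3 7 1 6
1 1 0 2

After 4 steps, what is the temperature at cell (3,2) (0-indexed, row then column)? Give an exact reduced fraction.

Step 1: cell (3,2) = 1
Step 2: cell (3,2) = 607/240
Step 3: cell (3,2) = 18937/7200
Step 4: cell (3,2) = 134159/43200
Full grid after step 4:
  313427/64800 103751/21600 161957/36000 48673/10800
  40571/8640 800849/180000 132703/30000 25247/6000
  836419/216000 348623/90000 649879/180000 40439/10800
  21613/6480 658819/216000 134159/43200 200197/64800

Answer: 134159/43200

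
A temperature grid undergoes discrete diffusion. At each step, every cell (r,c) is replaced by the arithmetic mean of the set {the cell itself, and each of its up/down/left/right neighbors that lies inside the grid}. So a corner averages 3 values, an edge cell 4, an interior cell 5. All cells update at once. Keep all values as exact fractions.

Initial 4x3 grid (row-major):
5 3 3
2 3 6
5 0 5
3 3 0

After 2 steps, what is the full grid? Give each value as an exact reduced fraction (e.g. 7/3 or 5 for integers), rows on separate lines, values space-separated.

Answer: 127/36 409/120 47/12
743/240 7/2 69/20
787/240 51/20 193/60
23/9 331/120 83/36

Derivation:
After step 1:
  10/3 7/2 4
  15/4 14/5 17/4
  5/2 16/5 11/4
  11/3 3/2 8/3
After step 2:
  127/36 409/120 47/12
  743/240 7/2 69/20
  787/240 51/20 193/60
  23/9 331/120 83/36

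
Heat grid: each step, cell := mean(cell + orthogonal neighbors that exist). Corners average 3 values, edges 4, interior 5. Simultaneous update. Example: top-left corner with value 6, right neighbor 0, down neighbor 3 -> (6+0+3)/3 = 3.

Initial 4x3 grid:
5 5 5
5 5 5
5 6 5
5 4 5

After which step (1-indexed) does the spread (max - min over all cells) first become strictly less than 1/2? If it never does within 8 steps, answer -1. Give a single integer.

Answer: 2

Derivation:
Step 1: max=21/4, min=14/3, spread=7/12
Step 2: max=257/50, min=29/6, spread=23/75
  -> spread < 1/2 first at step 2
Step 3: max=5091/1000, min=2129/432, spread=8789/54000
Step 4: max=364123/72000, min=535417/108000, spread=4307/43200
Step 5: max=20199/4000, min=9684619/1944000, spread=26419/388800
Step 6: max=48451019/9600000, min=1940132557/388800000, spread=1770697/31104000
Step 7: max=3920501261/777600000, min=17492966087/3499200000, spread=11943167/279936000
Step 8: max=1567476317851/311040000000, min=7002021906517/1399680000000, spread=825944381/22394880000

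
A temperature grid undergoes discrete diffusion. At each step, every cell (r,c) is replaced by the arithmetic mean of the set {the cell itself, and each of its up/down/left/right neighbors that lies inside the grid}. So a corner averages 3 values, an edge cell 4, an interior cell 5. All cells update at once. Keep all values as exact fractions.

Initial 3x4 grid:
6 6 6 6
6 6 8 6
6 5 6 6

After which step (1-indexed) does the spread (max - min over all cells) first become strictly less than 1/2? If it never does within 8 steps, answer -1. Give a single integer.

Answer: 3

Derivation:
Step 1: max=13/2, min=17/3, spread=5/6
Step 2: max=637/100, min=209/36, spread=127/225
Step 3: max=15107/2400, min=3193/540, spread=8243/21600
  -> spread < 1/2 first at step 3
Step 4: max=135587/21600, min=96439/16200, spread=4201/12960
Step 5: max=8089903/1296000, min=5833811/972000, spread=186893/777600
Step 6: max=484376117/77760000, min=351344269/58320000, spread=1910051/9331200
Step 7: max=28968828703/4665600000, min=21163623971/3499200000, spread=90079609/559872000
Step 8: max=1734556663277/279936000000, min=1272909658489/209952000000, spread=896250847/6718464000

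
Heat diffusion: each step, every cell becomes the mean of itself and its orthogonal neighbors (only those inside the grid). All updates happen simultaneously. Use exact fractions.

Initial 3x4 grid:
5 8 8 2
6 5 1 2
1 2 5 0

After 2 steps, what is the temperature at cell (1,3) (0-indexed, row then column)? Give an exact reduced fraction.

Answer: 707/240

Derivation:
Step 1: cell (1,3) = 5/4
Step 2: cell (1,3) = 707/240
Full grid after step 2:
  205/36 1319/240 389/80 10/3
  1079/240 113/25 83/25 707/240
  7/2 253/80 707/240 67/36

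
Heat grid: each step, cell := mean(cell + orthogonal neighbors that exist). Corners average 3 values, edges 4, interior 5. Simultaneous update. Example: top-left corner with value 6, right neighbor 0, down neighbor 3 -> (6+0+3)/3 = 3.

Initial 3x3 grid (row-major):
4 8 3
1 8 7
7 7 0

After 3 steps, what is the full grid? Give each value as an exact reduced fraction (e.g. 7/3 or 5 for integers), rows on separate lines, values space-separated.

After step 1:
  13/3 23/4 6
  5 31/5 9/2
  5 11/2 14/3
After step 2:
  181/36 1337/240 65/12
  77/15 539/100 641/120
  31/6 641/120 44/9
After step 3:
  11327/2160 77059/14400 3919/720
  9323/1800 10711/2000 37867/7200
  1877/360 37417/7200 2803/540

Answer: 11327/2160 77059/14400 3919/720
9323/1800 10711/2000 37867/7200
1877/360 37417/7200 2803/540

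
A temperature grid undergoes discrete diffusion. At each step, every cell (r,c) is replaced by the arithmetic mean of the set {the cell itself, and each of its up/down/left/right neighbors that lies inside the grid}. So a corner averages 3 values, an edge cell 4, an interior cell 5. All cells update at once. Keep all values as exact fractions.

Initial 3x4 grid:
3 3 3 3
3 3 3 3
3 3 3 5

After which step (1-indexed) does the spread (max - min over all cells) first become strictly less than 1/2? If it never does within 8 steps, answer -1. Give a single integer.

Answer: 3

Derivation:
Step 1: max=11/3, min=3, spread=2/3
Step 2: max=32/9, min=3, spread=5/9
Step 3: max=365/108, min=3, spread=41/108
  -> spread < 1/2 first at step 3
Step 4: max=43097/12960, min=3, spread=4217/12960
Step 5: max=2541949/777600, min=10879/3600, spread=38417/155520
Step 6: max=151168211/46656000, min=218597/72000, spread=1903471/9331200
Step 7: max=8999069089/2799360000, min=6595759/2160000, spread=18038617/111974400
Step 8: max=537152982851/167961600000, min=596126759/194400000, spread=883978523/6718464000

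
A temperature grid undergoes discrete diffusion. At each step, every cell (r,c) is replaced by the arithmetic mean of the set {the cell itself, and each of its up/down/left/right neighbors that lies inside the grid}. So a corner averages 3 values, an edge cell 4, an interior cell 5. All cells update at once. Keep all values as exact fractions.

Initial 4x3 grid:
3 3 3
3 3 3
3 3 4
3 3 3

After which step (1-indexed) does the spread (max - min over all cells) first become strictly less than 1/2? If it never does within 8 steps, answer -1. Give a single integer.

Step 1: max=10/3, min=3, spread=1/3
  -> spread < 1/2 first at step 1
Step 2: max=391/120, min=3, spread=31/120
Step 3: max=3451/1080, min=3, spread=211/1080
Step 4: max=340897/108000, min=5447/1800, spread=14077/108000
Step 5: max=3056407/972000, min=327683/108000, spread=5363/48600
Step 6: max=91220809/29160000, min=182869/60000, spread=93859/1166400
Step 7: max=5459074481/1749600000, min=296936467/97200000, spread=4568723/69984000
Step 8: max=326708435629/104976000000, min=8929618889/2916000000, spread=8387449/167961600

Answer: 1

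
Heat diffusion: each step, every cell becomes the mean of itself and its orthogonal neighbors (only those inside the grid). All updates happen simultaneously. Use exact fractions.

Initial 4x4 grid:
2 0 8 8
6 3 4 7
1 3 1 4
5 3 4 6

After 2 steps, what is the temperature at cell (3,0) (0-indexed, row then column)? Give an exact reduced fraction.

Step 1: cell (3,0) = 3
Step 2: cell (3,0) = 7/2
Full grid after step 2:
  107/36 847/240 1231/240 221/36
  757/240 13/4 87/20 1351/240
  239/80 161/50 18/5 1087/240
  7/2 249/80 907/240 38/9

Answer: 7/2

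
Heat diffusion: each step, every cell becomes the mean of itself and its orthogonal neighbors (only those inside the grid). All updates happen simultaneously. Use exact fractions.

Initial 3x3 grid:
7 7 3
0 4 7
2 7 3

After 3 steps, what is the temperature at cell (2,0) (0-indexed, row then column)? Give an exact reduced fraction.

Answer: 63/16

Derivation:
Step 1: cell (2,0) = 3
Step 2: cell (2,0) = 41/12
Step 3: cell (2,0) = 63/16
Full grid after step 3:
  973/216 13637/2880 1105/216
  11617/2880 1843/400 13817/2880
  63/16 757/180 2045/432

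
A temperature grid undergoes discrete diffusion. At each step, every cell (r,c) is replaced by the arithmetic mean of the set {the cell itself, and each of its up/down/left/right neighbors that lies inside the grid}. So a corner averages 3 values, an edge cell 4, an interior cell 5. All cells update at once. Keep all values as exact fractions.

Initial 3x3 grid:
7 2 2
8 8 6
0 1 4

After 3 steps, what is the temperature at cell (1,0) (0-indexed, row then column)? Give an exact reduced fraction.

Step 1: cell (1,0) = 23/4
Step 2: cell (1,0) = 233/48
Step 3: cell (1,0) = 2735/576
Full grid after step 3:
  1075/216 307/64 1915/432
  2735/576 1069/240 13/3
  151/36 2369/576 1721/432

Answer: 2735/576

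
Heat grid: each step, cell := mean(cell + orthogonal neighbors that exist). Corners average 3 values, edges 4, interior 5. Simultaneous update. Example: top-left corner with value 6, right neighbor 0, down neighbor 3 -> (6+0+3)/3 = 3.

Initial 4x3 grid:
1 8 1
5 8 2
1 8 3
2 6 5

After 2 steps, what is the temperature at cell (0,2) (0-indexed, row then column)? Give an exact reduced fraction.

Answer: 35/9

Derivation:
Step 1: cell (0,2) = 11/3
Step 2: cell (0,2) = 35/9
Full grid after step 2:
  155/36 571/120 35/9
  1117/240 463/100 67/15
  319/80 503/100 67/15
  49/12 1087/240 173/36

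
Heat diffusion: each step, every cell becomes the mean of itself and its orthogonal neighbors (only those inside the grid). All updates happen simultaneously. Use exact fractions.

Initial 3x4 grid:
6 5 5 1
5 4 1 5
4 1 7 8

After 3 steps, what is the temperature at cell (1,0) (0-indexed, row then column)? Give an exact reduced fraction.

Answer: 62927/14400

Derivation:
Step 1: cell (1,0) = 19/4
Step 2: cell (1,0) = 997/240
Step 3: cell (1,0) = 62927/14400
Full grid after step 3:
  9587/2160 15703/3600 863/225 8719/2160
  62927/14400 1498/375 6437/1500 60127/14400
  1069/270 30281/7200 30841/7200 2581/540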